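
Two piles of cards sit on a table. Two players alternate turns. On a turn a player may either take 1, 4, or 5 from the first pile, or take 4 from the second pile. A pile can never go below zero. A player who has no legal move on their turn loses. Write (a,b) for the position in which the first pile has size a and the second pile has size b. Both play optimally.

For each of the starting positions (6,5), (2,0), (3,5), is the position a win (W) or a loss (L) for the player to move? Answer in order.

(6,5): W, (2,0): L, (3,5): L

Compute win/loss labels from the base case upward. A position with no move is L. Any other position is W if it can reach an L in one move, else L.
No move ever increases a pile, so every position that can arise here has a ≤ 6 and b ≤ 5; it is enough to label the cells with 0 ≤ a ≤ 6 and 0 ≤ b ≤ 5.
Every move lowers a or b (never raises either), so fill the grid row by row in increasing a, and left to right within a row: each cell's successors are then already labelled.
      b=0  b=1  b=2  b=3  b=4  b=5
a=0:    L    L    L    L    W    W
a=1:    W    W    W    W    L    L
a=2:    L    L    L    L    W    W
a=3:    W    W    W    W    L    L
a=4:    W    W    W    W    W    W
a=5:    W    W    W    W    W    W
a=6:    W    W    W    W    W    W
Cells with no legal move (terminal, hence L): (0,0), (0,1), (0,2), (0,3).
The remaining L cells, each justified by listing all of its moves:
(1,4): only reaches (0,4)(W), (1,0)(W), all W → L
(1,5): only reaches (0,5)(W), (1,1)(W), all W → L
(2,0): only reaches (1,0)(W), which is W → L
(2,1): only reaches (1,1)(W), which is W → L
(2,2): only reaches (1,2)(W), which is W → L
(2,3): only reaches (1,3)(W), which is W → L
(3,4): only reaches (2,4)(W), (3,0)(W), all W → L
(3,5): only reaches (2,5)(W), (3,1)(W), all W → L
Every other cell has at least one move into one of the L cells above, so it is W.
(6,5): the move to (1,5) reaches an L cell, so W
(2,0): one of the L cells justified above, so L
(3,5): one of the L cells justified above, so L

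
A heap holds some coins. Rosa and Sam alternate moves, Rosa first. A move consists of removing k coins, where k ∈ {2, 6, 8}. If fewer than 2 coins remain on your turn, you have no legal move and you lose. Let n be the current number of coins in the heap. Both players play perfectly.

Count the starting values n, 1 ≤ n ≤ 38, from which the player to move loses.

11

Build the W/L table. Terminal = L. A non-terminal position is W if it has a move to some L; otherwise it is L.
n=0: no move → L
n=1: no move → L
n=2: reaches L-position 0 → W
n=3: reaches L-position 1 → W
n=4: only reaches 2(W), which is W → L
n=5: only reaches 3(W), which is W → L
n=6: reaches L-position 4 → W
n=7: reaches L-position 5 → W
n=8: reaches L-position 0 → W
n=9: reaches L-position 1 → W
n=10: reaches L-position 4 → W
n=11: reaches L-position 5 → W
n=12: reaches L-position 4 → W
n=13: reaches L-position 5 → W
n=14: only reaches 12(W), 8(W), 6(W), all W → L
n=15: only reaches 13(W), 9(W), 7(W), all W → L
n=16: reaches L-position 14 → W
n=17: reaches L-position 15 → W
n=18: only reaches 16(W), 12(W), 10(W), all W → L
n=19: only reaches 17(W), 13(W), 11(W), all W → L
n=20: reaches L-position 18 → W
n=21: reaches L-position 19 → W
n=22: reaches L-position 14 → W
n=23: reaches L-position 15 → W
n=24: reaches L-position 18 → W
n=25: reaches L-position 19 → W
n=26: reaches L-position 18 → W
n=27: reaches L-position 19 → W
n=28: only reaches 26(W), 22(W), 20(W), all W → L
n=29: only reaches 27(W), 23(W), 21(W), all W → L
n=30: reaches L-position 28 → W
n=31: reaches L-position 29 → W
n=32: only reaches 30(W), 26(W), 24(W), all W → L
n=33: only reaches 31(W), 27(W), 25(W), all W → L
n=34: reaches L-position 32 → W
n=35: reaches L-position 33 → W
n=36: reaches L-position 28 → W
n=37: reaches L-position 29 → W
n=38: reaches L-position 32 → W
L entries with 1 ≤ n ≤ 38 (n=0 is outside the asked range and is not counted): n = 1, 4, 5, 14, 15, 18, 19, 28, 29, 32, 33; that makes 11.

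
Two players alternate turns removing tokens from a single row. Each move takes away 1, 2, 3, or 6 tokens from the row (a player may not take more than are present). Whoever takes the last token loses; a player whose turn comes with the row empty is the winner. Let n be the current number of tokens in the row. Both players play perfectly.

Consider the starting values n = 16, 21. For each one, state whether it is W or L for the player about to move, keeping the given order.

Classify positions by backward induction: terminal positions (no move available) are W. From any other position, the mover wins iff some move reaches an L.
n=0: no move; the opponent has just taken the last token and therefore loses → W
n=1: the only move is to 0(W), a W ⇒ L
n=2: can move to 1, which is L ⇒ W
n=3: can move to 1, which is L ⇒ W
n=4: can move to 1, which is L ⇒ W
n=5: moves to 4(W), 3(W), 2(W); every one is W ⇒ L
n=6: can move to 5, which is L ⇒ W
n=7: can move to 5, which is L ⇒ W
n=8: can move to 5, which is L ⇒ W
n=9: moves to 8(W), 7(W), 6(W), 3(W); every one is W ⇒ L
n=10: can move to 9, which is L ⇒ W
n=11: can move to 9, which is L ⇒ W
n=12: can move to 9, which is L ⇒ W
n=13: moves to 12(W), 11(W), 10(W), 7(W); every one is W ⇒ L
n=14: can move to 13, which is L ⇒ W
n=15: can move to 13, which is L ⇒ W
n=16: can move to 13, which is L ⇒ W
n=17: moves to 16(W), 15(W), 14(W), 11(W); every one is W ⇒ L
n=18: can move to 17, which is L ⇒ W
n=19: can move to 17, which is L ⇒ W
n=20: can move to 17, which is L ⇒ W
n=21: moves to 20(W), 19(W), 18(W), 15(W); every one is W ⇒ L

16: W, 21: L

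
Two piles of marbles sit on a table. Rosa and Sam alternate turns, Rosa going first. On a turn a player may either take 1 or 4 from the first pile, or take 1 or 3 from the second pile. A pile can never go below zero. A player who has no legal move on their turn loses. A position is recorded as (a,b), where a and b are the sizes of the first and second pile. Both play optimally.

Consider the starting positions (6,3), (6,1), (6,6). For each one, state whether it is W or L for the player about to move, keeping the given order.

(6,3): L, (6,1): L, (6,6): W

Classify positions by backward induction: terminal positions (no move available) are L. From any other position, the mover wins iff some move reaches an L.
No move ever increases a pile, so every position that can arise here has a ≤ 6 and b ≤ 6; it is enough to label the cells with 0 ≤ a ≤ 6 and 0 ≤ b ≤ 6.
Every move lowers a or b (never raises either), so fill the grid row by row in increasing a, and left to right within a row: each cell's successors are then already labelled.
      b=0  b=1  b=2  b=3  b=4  b=5  b=6
a=0:    L    W    L    W    L    W    L
a=1:    W    L    W    L    W    L    W
a=2:    L    W    L    W    L    W    L
a=3:    W    L    W    L    W    L    W
a=4:    W    W    W    W    W    W    W
a=5:    L    W    L    W    L    W    L
a=6:    W    L    W    L    W    L    W
Cells with no legal move (terminal, hence L): (0,0).
The remaining L cells, each justified by listing all of its moves:
(0,2): →(0,1)(W) only, which is W, so L
(0,4): →(0,3)(W), (0,1)(W) — all W, so L
(0,6): →(0,5)(W), (0,3)(W) — all W, so L
(1,1): →(0,1)(W), (1,0)(W) — all W, so L
(1,3): →(0,3)(W), (1,2)(W), (1,0)(W) — all W, so L
(1,5): →(0,5)(W), (1,4)(W), (1,2)(W) — all W, so L
(2,0): →(1,0)(W) only, which is W, so L
(2,2): →(1,2)(W), (2,1)(W) — all W, so L
(2,4): →(1,4)(W), (2,3)(W), (2,1)(W) — all W, so L
(2,6): →(1,6)(W), (2,5)(W), (2,3)(W) — all W, so L
(3,1): →(2,1)(W), (3,0)(W) — all W, so L
(3,3): →(2,3)(W), (3,2)(W), (3,0)(W) — all W, so L
(3,5): →(2,5)(W), (3,4)(W), (3,2)(W) — all W, so L
(5,0): →(4,0)(W), (1,0)(W) — all W, so L
(5,2): →(4,2)(W), (1,2)(W), (5,1)(W) — all W, so L
(5,4): →(4,4)(W), (1,4)(W), (5,3)(W), (5,1)(W) — all W, so L
(5,6): →(4,6)(W), (1,6)(W), (5,5)(W), (5,3)(W) — all W, so L
(6,1): →(5,1)(W), (2,1)(W), (6,0)(W) — all W, so L
(6,3): →(5,3)(W), (2,3)(W), (6,2)(W), (6,0)(W) — all W, so L
(6,5): →(5,5)(W), (2,5)(W), (6,4)(W), (6,2)(W) — all W, so L
Every other cell has at least one move into one of the L cells above, so it is W.
(6,3): one of the L cells justified above, so L
(6,1): one of the L cells justified above, so L
(6,6): the move to (5,6) reaches an L cell, so W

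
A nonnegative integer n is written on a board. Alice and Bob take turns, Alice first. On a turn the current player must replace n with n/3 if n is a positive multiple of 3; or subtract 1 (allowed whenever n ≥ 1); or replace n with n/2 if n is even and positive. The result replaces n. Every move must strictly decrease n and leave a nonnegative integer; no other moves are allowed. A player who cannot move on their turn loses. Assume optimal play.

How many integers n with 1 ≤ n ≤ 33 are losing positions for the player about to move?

12

Use the standard recursion: the mover loses at a terminal position; elsewhere, the mover wins exactly when some move hands the opponent an L position.
n=0: no move → L
n=1: reaches L-position 0 → W
n=2: only reaches 1(W), which is W → L
n=3: reaches L-position 2 → W
n=4: reaches L-position 2 → W
n=5: only reaches 4(W), which is W → L
n=6: reaches L-position 2 → W
n=7: only reaches 6(W), which is W → L
n=8: reaches L-position 7 → W
n=9: only reaches 3(W), 8(W), all W → L
n=10: reaches L-position 5 → W
n=11: only reaches 10(W), which is W → L
n=12: reaches L-position 11 → W
n=13: only reaches 12(W), which is W → L
n=14: reaches L-position 7 → W
n=15: reaches L-position 5 → W
n=16: only reaches 8(W), 15(W), all W → L
n=17: reaches L-position 16 → W
n=18: reaches L-position 9 → W
n=19: only reaches 18(W), which is W → L
n=20: reaches L-position 19 → W
n=21: reaches L-position 7 → W
n=22: reaches L-position 11 → W
n=23: only reaches 22(W), which is W → L
n=24: reaches L-position 23 → W
n=25: only reaches 24(W), which is W → L
n=26: reaches L-position 13 → W
n=27: reaches L-position 9 → W
n=28: only reaches 14(W), 27(W), all W → L
n=29: reaches L-position 28 → W
n=30: only reaches 10(W), 15(W), 29(W), all W → L
n=31: reaches L-position 30 → W
n=32: reaches L-position 16 → W
n=33: reaches L-position 11 → W
L entries with 1 ≤ n ≤ 33 (n=0 is outside the asked range and is not counted): n = 2, 5, 7, 9, 11, 13, 16, 19, 23, 25, 28, 30; that makes 12.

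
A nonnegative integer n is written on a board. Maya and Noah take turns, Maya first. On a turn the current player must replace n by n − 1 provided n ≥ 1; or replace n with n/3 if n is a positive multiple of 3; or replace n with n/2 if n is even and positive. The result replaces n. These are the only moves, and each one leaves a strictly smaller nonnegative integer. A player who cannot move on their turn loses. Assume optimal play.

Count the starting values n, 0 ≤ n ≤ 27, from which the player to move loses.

Use the standard recursion: the mover loses at a terminal position; elsewhere, the mover wins exactly when some move hands the opponent an L position.
n=0: no move → L
n=1: W (go to 0, an L position)
n=2: L (sole option 1(W) is W)
n=3: W (go to 2, an L position)
n=4: W (go to 2, an L position)
n=5: L (sole option 4(W) is W)
n=6: W (go to 2, an L position)
n=7: L (sole option 6(W) is W)
n=8: W (go to 7, an L position)
n=9: L (options 3(W), 8(W) are all W)
n=10: W (go to 5, an L position)
n=11: L (sole option 10(W) is W)
n=12: W (go to 11, an L position)
n=13: L (sole option 12(W) is W)
n=14: W (go to 7, an L position)
n=15: W (go to 5, an L position)
n=16: L (options 8(W), 15(W) are all W)
n=17: W (go to 16, an L position)
n=18: W (go to 9, an L position)
n=19: L (sole option 18(W) is W)
n=20: W (go to 19, an L position)
n=21: W (go to 7, an L position)
n=22: W (go to 11, an L position)
n=23: L (sole option 22(W) is W)
n=24: W (go to 23, an L position)
n=25: L (sole option 24(W) is W)
n=26: W (go to 13, an L position)
n=27: W (go to 9, an L position)
L entries with 0 ≤ n ≤ 27: n = 0, 2, 5, 7, 9, 11, 13, 16, 19, 23, 25; that makes 11.

11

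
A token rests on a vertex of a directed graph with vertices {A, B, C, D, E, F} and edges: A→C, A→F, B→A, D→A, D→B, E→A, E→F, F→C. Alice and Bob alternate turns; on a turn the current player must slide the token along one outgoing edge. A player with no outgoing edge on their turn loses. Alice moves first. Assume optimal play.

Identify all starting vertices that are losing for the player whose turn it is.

B, C, E

Label each position W (a win for the player to move) or L (a loss). A position with no legal move is L; any other position is W exactly when some move reaches an L, and L when every move reaches a W.
Every edge goes from a vertex to one that appears earlier in the order C, F, A, E, B, D, so processing vertices in that order labels each vertex after all of its successors.
C: no outgoing edge → L
F: W (go to C, an L position)
A: W (go to C, an L position)
E: L (options A(W), F(W) are all W)
B: L (sole option A(W) is W)
D: W (go to B, an L position)
The losing starting vertices are exactly the entries labelled L in this table (3 of them).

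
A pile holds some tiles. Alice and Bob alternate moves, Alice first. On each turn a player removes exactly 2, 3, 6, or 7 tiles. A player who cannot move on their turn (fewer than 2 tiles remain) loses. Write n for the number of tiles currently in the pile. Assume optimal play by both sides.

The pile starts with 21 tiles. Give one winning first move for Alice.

Positions with no move are L. A position that does have a move is losing for the player to move precisely when every available move leads to a winning position for the opponent. Fill in the labels:
n=0: no move → L
n=1: no move → L
n=2: W (go to 0, an L position)
n=3: W (go to 1, an L position)
n=4: W (go to 1, an L position)
n=5: L (options 3(W), 2(W) are all W)
n=6: W (go to 0, an L position)
n=7: W (go to 5, an L position)
n=8: W (go to 5, an L position)
n=9: L (options 7(W), 6(W), 3(W), 2(W) are all W)
n=10: L (options 8(W), 7(W), 4(W), 3(W) are all W)
n=11: W (go to 9, an L position)
n=12: W (go to 10, an L position)
n=13: W (go to 10, an L position)
n=14: L (options 12(W), 11(W), 8(W), 7(W) are all W)
n=15: W (go to 9, an L position)
n=16: W (go to 14, an L position)
n=17: W (go to 14, an L position)
n=18: L (options 16(W), 15(W), 12(W), 11(W) are all W)
n=19: L (options 17(W), 16(W), 13(W), 12(W) are all W)
n=20: W (go to 18, an L position)
n=21: W (go to 19, an L position)
From 21, the L positions reachable in one move are: 19, 18, 14. Any move reaching one of these is winning.

Remove 2, leaving 19.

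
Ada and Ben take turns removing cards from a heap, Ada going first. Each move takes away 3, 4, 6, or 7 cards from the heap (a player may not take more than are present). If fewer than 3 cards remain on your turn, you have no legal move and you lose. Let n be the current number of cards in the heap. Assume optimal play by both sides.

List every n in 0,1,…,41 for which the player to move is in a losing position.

Label each position W (a win for the player to move) or L (a loss). A position with no legal move is L; any other position is W exactly when some move reaches an L, and L when every move reaches a W.
n=0: no move → L
n=1: no move → L
n=2: no move → L
n=3: W (go to 0, an L position)
n=4: W (go to 1, an L position)
n=5: W (go to 2, an L position)
n=6: W (go to 2, an L position)
n=7: W (go to 1, an L position)
n=8: W (go to 2, an L position)
n=9: W (go to 2, an L position)
n=10: L (options 7(W), 6(W), 4(W), 3(W) are all W)
n=11: L (options 8(W), 7(W), 5(W), 4(W) are all W)
n=12: L (options 9(W), 8(W), 6(W), 5(W) are all W)
n=13: W (go to 10, an L position)
n=14: W (go to 11, an L position)
n=15: W (go to 12, an L position)
n=16: W (go to 12, an L position)
n=17: W (go to 11, an L position)
n=18: W (go to 12, an L position)
n=19: W (go to 12, an L position)
n=20: L (options 17(W), 16(W), 14(W), 13(W) are all W)
n=21: L (options 18(W), 17(W), 15(W), 14(W) are all W)
n=22: L (options 19(W), 18(W), 16(W), 15(W) are all W)
n=23: W (go to 20, an L position)
n=24: W (go to 21, an L position)
n=25: W (go to 22, an L position)
n=26: W (go to 22, an L position)
n=27: W (go to 21, an L position)
n=28: W (go to 22, an L position)
n=29: W (go to 22, an L position)
n=30: L (options 27(W), 26(W), 24(W), 23(W) are all W)
n=31: L (options 28(W), 27(W), 25(W), 24(W) are all W)
n=32: L (options 29(W), 28(W), 26(W), 25(W) are all W)
n=33: W (go to 30, an L position)
n=34: W (go to 31, an L position)
n=35: W (go to 32, an L position)
n=36: W (go to 32, an L position)
n=37: W (go to 31, an L position)
n=38: W (go to 32, an L position)
n=39: W (go to 32, an L position)
n=40: L (options 37(W), 36(W), 34(W), 33(W) are all W)
n=41: L (options 38(W), 37(W), 35(W), 34(W) are all W)
The losing starting values of n are exactly the entries labelled L in this table (14 of them).

0, 1, 2, 10, 11, 12, 20, 21, 22, 30, 31, 32, 40, 41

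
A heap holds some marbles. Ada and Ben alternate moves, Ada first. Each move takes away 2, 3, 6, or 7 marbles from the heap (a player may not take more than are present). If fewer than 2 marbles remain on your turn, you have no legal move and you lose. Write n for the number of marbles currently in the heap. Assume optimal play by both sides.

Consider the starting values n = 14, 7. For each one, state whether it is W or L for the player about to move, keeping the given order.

Build the W/L table. Terminal = L. A non-terminal position is W if it has a move to some L; otherwise it is L.
n=0: no move → L
n=1: no move → L
n=2: W (go to 0, an L position)
n=3: W (go to 1, an L position)
n=4: W (go to 1, an L position)
n=5: L (options 3(W), 2(W) are all W)
n=6: W (go to 0, an L position)
n=7: W (go to 5, an L position)
n=8: W (go to 5, an L position)
n=9: L (options 7(W), 6(W), 3(W), 2(W) are all W)
n=10: L (options 8(W), 7(W), 4(W), 3(W) are all W)
n=11: W (go to 9, an L position)
n=12: W (go to 10, an L position)
n=13: W (go to 10, an L position)
n=14: L (options 12(W), 11(W), 8(W), 7(W) are all W)

14: L, 7: W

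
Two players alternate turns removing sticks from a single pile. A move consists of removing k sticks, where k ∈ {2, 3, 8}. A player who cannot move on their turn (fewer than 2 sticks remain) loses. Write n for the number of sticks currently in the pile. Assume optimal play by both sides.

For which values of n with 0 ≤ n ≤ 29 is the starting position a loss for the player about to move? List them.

0, 1, 5, 6, 10, 11, 15, 16, 20, 21, 25, 26

Positions with no move are L. A position that does have a move is losing for the player to move precisely when every available move leads to a winning position for the opponent. Fill in the labels:
n=0: no move → L
n=1: no move → L
n=2: reaches L-position 0 → W
n=3: reaches L-position 1 → W
n=4: reaches L-position 1 → W
n=5: only reaches 3(W), 2(W), all W → L
n=6: only reaches 4(W), 3(W), all W → L
n=7: reaches L-position 5 → W
n=8: reaches L-position 6 → W
n=9: reaches L-position 6 → W
n=10: only reaches 8(W), 7(W), 2(W), all W → L
n=11: only reaches 9(W), 8(W), 3(W), all W → L
n=12: reaches L-position 10 → W
n=13: reaches L-position 11 → W
n=14: reaches L-position 11 → W
n=15: only reaches 13(W), 12(W), 7(W), all W → L
n=16: only reaches 14(W), 13(W), 8(W), all W → L
n=17: reaches L-position 15 → W
n=18: reaches L-position 16 → W
n=19: reaches L-position 16 → W
n=20: only reaches 18(W), 17(W), 12(W), all W → L
n=21: only reaches 19(W), 18(W), 13(W), all W → L
n=22: reaches L-position 20 → W
n=23: reaches L-position 21 → W
n=24: reaches L-position 21 → W
n=25: only reaches 23(W), 22(W), 17(W), all W → L
n=26: only reaches 24(W), 23(W), 18(W), all W → L
n=27: reaches L-position 25 → W
n=28: reaches L-position 26 → W
n=29: reaches L-position 26 → W
The losing starting values of n are exactly the entries labelled L in this table (12 of them).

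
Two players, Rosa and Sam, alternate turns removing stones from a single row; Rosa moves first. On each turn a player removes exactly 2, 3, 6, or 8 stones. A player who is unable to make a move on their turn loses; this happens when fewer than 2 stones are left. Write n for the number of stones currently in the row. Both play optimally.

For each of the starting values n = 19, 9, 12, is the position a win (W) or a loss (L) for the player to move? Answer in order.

19: L, 9: W, 12: W

Use the standard recursion: the mover loses at a terminal position; elsewhere, the mover wins exactly when some move hands the opponent an L position.
n=0: no move → L
n=1: no move → L
n=2: reaches L-position 0 → W
n=3: reaches L-position 1 → W
n=4: reaches L-position 1 → W
n=5: only reaches 3(W), 2(W), all W → L
n=6: reaches L-position 0 → W
n=7: reaches L-position 5 → W
n=8: reaches L-position 5 → W
n=9: reaches L-position 1 → W
n=10: only reaches 8(W), 7(W), 4(W), 2(W), all W → L
n=11: reaches L-position 5 → W
n=12: reaches L-position 10 → W
n=13: reaches L-position 10 → W
n=14: only reaches 12(W), 11(W), 8(W), 6(W), all W → L
n=15: only reaches 13(W), 12(W), 9(W), 7(W), all W → L
n=16: reaches L-position 14 → W
n=17: reaches L-position 15 → W
n=18: reaches L-position 15 → W
n=19: only reaches 17(W), 16(W), 13(W), 11(W), all W → L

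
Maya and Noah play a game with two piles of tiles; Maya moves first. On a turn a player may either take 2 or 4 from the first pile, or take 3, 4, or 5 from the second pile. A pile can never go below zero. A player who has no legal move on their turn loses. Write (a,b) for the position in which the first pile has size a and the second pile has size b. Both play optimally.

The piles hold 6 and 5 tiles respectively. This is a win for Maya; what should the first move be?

Move to (2,5).

Build the W/L table. Terminal = L. A non-terminal position is W if it has a move to some L; otherwise it is L.
No move ever increases a pile, so every position that can arise here has a ≤ 6 and b ≤ 5; it is enough to label the cells with 0 ≤ a ≤ 6 and 0 ≤ b ≤ 5.
Every move lowers a or b (never raises either), so fill the grid row by row in increasing a, and left to right within a row: each cell's successors are then already labelled.
      b=0  b=1  b=2  b=3  b=4  b=5
a=0:    L    L    L    W    W    W
a=1:    L    L    L    W    W    W
a=2:    W    W    W    L    L    L
a=3:    W    W    W    L    L    L
a=4:    W    W    W    W    W    W
a=5:    W    W    W    W    W    W
a=6:    L    L    L    W    W    W
Cells with no legal move (terminal, hence L): (0,0), (0,1), (0,2), (1,0), (1,1), (1,2).
The remaining L cells, each justified by listing all of its moves:
(2,3): →(0,3)(W), (2,0)(W) — all W, so L
(2,4): →(0,4)(W), (2,1)(W), (2,0)(W) — all W, so L
(2,5): →(0,5)(W), (2,2)(W), (2,1)(W), (2,0)(W) — all W, so L
(3,3): →(1,3)(W), (3,0)(W) — all W, so L
(3,4): →(1,4)(W), (3,1)(W), (3,0)(W) — all W, so L
(3,5): →(1,5)(W), (3,2)(W), (3,1)(W), (3,0)(W) — all W, so L
(6,0): →(4,0)(W), (2,0)(W) — all W, so L
(6,1): →(4,1)(W), (2,1)(W) — all W, so L
(6,2): →(4,2)(W), (2,2)(W) — all W, so L
Every other cell has at least one move into one of the L cells above, so it is W.
From (6,5), the L positions reachable in one move are: (2,5), (6,2), (6,1), (6,0). Any move reaching one of these is winning.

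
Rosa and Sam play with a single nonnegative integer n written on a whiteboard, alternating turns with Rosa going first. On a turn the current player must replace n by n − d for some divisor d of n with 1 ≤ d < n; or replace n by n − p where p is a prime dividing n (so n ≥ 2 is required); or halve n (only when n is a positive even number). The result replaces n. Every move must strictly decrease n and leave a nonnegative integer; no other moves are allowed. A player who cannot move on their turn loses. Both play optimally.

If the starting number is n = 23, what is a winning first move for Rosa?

Build the W/L table. Terminal = L. A non-terminal position is W if it has a move to some L; otherwise it is L.
n=0: no move → L
n=1: no move → L
n=2: reaches L-position 0 → W
n=3: reaches L-position 0 → W
n=4: only reaches 2(W), 3(W), all W → L
n=5: reaches L-position 0 → W
n=6: reaches L-position 4 → W
n=7: reaches L-position 0 → W
n=8: reaches L-position 4 → W
n=9: only reaches 6(W), 8(W), all W → L
n=10: reaches L-position 9 → W
n=11: reaches L-position 0 → W
n=12: reaches L-position 9 → W
n=13: reaches L-position 0 → W
n=14: only reaches 7(W), 12(W), 13(W), all W → L
n=15: reaches L-position 14 → W
n=16: reaches L-position 14 → W
n=17: reaches L-position 0 → W
n=18: reaches L-position 9 → W
n=19: reaches L-position 0 → W
n=20: only reaches 10(W), 15(W), 16(W), 18(W), 19(W), all W → L
n=21: reaches L-position 14 → W
n=22: reaches L-position 20 → W
n=23: reaches L-position 0 → W
From 23, the L positions reachable in one move are: 0.

Move to 0.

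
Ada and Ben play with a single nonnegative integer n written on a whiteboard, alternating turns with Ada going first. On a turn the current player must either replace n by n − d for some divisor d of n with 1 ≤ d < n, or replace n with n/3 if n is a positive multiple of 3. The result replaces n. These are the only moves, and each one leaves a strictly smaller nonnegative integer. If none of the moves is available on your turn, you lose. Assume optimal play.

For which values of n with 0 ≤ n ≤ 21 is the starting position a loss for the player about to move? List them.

0, 1, 4, 7, 9, 11, 13, 15, 17, 19

Compute win/loss labels from the base case upward. A position with no move is L. Any other position is W if it can reach an L in one move, else L.
n=0: no move → L
n=1: no move → L
n=2: →1(L), so W
n=3: →1(L), so W
n=4: →2(W), 3(W) — all W, so L
n=5: →4(L), so W
n=6: →4(L), so W
n=7: →6(W) only, which is W, so L
n=8: →4(L), so W
n=9: →3(W), 6(W), 8(W) — all W, so L
n=10: →9(L), so W
n=11: →10(W) only, which is W, so L
n=12: →4(L), so W
n=13: →12(W) only, which is W, so L
n=14: →7(L), so W
n=15: →5(W), 10(W), 12(W), 14(W) — all W, so L
n=16: →15(L), so W
n=17: →16(W) only, which is W, so L
n=18: →9(L), so W
n=19: →18(W) only, which is W, so L
n=20: →15(L), so W
n=21: →7(L), so W
The losing starting values of n are exactly the entries labelled L in this table (10 of them).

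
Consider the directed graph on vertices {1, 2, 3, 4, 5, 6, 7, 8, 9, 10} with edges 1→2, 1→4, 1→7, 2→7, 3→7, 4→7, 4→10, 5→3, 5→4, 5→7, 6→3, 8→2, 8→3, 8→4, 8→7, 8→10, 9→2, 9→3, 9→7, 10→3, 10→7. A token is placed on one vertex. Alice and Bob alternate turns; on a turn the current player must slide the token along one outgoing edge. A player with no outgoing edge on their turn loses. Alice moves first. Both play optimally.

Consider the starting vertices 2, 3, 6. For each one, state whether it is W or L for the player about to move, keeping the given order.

2: W, 3: W, 6: L

Classify positions by backward induction: terminal positions (no move available) are L. From any other position, the mover wins iff some move reaches an L.
Every edge goes from a vertex to one that appears earlier in the order 7, 3, 10, 2, 4, 6, 1, 5, 9, 8, so processing vertices in that order labels each vertex after all of its successors.
7: no outgoing edge → L
3: can move to 7, which is L ⇒ W
10: can move to 7, which is L ⇒ W
2: can move to 7, which is L ⇒ W
4: can move to 7, which is L ⇒ W
6: the only move is to 3(W), a W ⇒ L
1: can move to 7, which is L ⇒ W
5: can move to 7, which is L ⇒ W
9: can move to 7, which is L ⇒ W
8: can move to 7, which is L ⇒ W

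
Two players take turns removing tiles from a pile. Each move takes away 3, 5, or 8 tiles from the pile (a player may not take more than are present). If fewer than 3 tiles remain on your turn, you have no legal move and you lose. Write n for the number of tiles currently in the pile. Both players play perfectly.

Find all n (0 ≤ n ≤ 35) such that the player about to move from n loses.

0, 1, 2, 11, 12, 13, 22, 23, 24, 33, 34, 35

Positions with no move are L. A position that does have a move is losing for the player to move precisely when every available move leads to a winning position for the opponent. Fill in the labels:
n=0: no move → L
n=1: no move → L
n=2: no move → L
n=3: reaches L-position 0 → W
n=4: reaches L-position 1 → W
n=5: reaches L-position 2 → W
n=6: reaches L-position 1 → W
n=7: reaches L-position 2 → W
n=8: reaches L-position 0 → W
n=9: reaches L-position 1 → W
n=10: reaches L-position 2 → W
n=11: only reaches 8(W), 6(W), 3(W), all W → L
n=12: only reaches 9(W), 7(W), 4(W), all W → L
n=13: only reaches 10(W), 8(W), 5(W), all W → L
n=14: reaches L-position 11 → W
n=15: reaches L-position 12 → W
n=16: reaches L-position 13 → W
n=17: reaches L-position 12 → W
n=18: reaches L-position 13 → W
n=19: reaches L-position 11 → W
n=20: reaches L-position 12 → W
n=21: reaches L-position 13 → W
n=22: only reaches 19(W), 17(W), 14(W), all W → L
n=23: only reaches 20(W), 18(W), 15(W), all W → L
n=24: only reaches 21(W), 19(W), 16(W), all W → L
n=25: reaches L-position 22 → W
n=26: reaches L-position 23 → W
n=27: reaches L-position 24 → W
n=28: reaches L-position 23 → W
n=29: reaches L-position 24 → W
n=30: reaches L-position 22 → W
n=31: reaches L-position 23 → W
n=32: reaches L-position 24 → W
n=33: only reaches 30(W), 28(W), 25(W), all W → L
n=34: only reaches 31(W), 29(W), 26(W), all W → L
n=35: only reaches 32(W), 30(W), 27(W), all W → L
The losing starting values of n are exactly the entries labelled L in this table (12 of them).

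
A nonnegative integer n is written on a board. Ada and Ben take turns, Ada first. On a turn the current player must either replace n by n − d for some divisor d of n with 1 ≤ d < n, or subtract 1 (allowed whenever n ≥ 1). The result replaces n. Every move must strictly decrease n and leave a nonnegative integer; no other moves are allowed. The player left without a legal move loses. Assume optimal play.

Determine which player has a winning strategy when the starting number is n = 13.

Ben wins.

Work bottom-up. With no move the player to move loses. Otherwise the position is W if at least one move leads to an L position for the opponent, and L if every move leads to a W.
n=0: no move → L
n=1: can move to 0, which is L ⇒ W
n=2: the only move is to 1(W), a W ⇒ L
n=3: can move to 2, which is L ⇒ W
n=4: can move to 2, which is L ⇒ W
n=5: the only move is to 4(W), a W ⇒ L
n=6: can move to 5, which is L ⇒ W
n=7: the only move is to 6(W), a W ⇒ L
n=8: can move to 7, which is L ⇒ W
n=9: moves to 6(W), 8(W); every one is W ⇒ L
n=10: can move to 5, which is L ⇒ W
n=11: the only move is to 10(W), a W ⇒ L
n=12: can move to 9, which is L ⇒ W
n=13: the only move is to 12(W), a W ⇒ L
The starting position 13 is L: whatever Ada does, the opponent receives a W position.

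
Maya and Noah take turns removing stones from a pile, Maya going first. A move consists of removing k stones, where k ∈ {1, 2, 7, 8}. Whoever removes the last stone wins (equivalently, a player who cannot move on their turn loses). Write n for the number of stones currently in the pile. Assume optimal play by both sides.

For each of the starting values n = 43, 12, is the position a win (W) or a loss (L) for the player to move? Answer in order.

Compute win/loss labels from the base case upward. A position with no move is L. Any other position is W if it can reach an L in one move, else L.
n=0: no move → L
n=1: can move to 0, which is L ⇒ W
n=2: can move to 0, which is L ⇒ W
n=3: moves to 2(W), 1(W); every one is W ⇒ L
n=4: can move to 3, which is L ⇒ W
n=5: can move to 3, which is L ⇒ W
n=6: moves to 5(W), 4(W); every one is W ⇒ L
n=7: can move to 6, which is L ⇒ W
n=8: can move to 6, which is L ⇒ W
n=9: moves to 8(W), 7(W), 2(W), 1(W); every one is W ⇒ L
n=10: can move to 9, which is L ⇒ W
n=11: can move to 9, which is L ⇒ W
n=12: moves to 11(W), 10(W), 5(W), 4(W); every one is W ⇒ L
n=13: can move to 12, which is L ⇒ W
n=14: can move to 12, which is L ⇒ W
n=15: moves to 14(W), 13(W), 8(W), 7(W); every one is W ⇒ L
n=16: can move to 15, which is L ⇒ W
n=17: can move to 15, which is L ⇒ W
n=18: moves to 17(W), 16(W), 11(W), 10(W); every one is W ⇒ L
n=19: can move to 18, which is L ⇒ W
n=20: can move to 18, which is L ⇒ W
n=21: moves to 20(W), 19(W), 14(W), 13(W); every one is W ⇒ L
n=22: can move to 21, which is L ⇒ W
n=23: can move to 21, which is L ⇒ W
n=24: moves to 23(W), 22(W), 17(W), 16(W); every one is W ⇒ L
n=25: can move to 24, which is L ⇒ W
n=26: can move to 24, which is L ⇒ W
n=27: moves to 26(W), 25(W), 20(W), 19(W); every one is W ⇒ L
n=28: can move to 27, which is L ⇒ W
n=29: can move to 27, which is L ⇒ W
n=30: moves to 29(W), 28(W), 23(W), 22(W); every one is W ⇒ L
n=31: can move to 30, which is L ⇒ W
n=32: can move to 30, which is L ⇒ W
n=33: moves to 32(W), 31(W), 26(W), 25(W); every one is W ⇒ L
n=34: can move to 33, which is L ⇒ W
n=35: can move to 33, which is L ⇒ W
n=36: moves to 35(W), 34(W), 29(W), 28(W); every one is W ⇒ L
n=37: can move to 36, which is L ⇒ W
n=38: can move to 36, which is L ⇒ W
n=39: moves to 38(W), 37(W), 32(W), 31(W); every one is W ⇒ L
n=40: can move to 39, which is L ⇒ W
n=41: can move to 39, which is L ⇒ W
n=42: moves to 41(W), 40(W), 35(W), 34(W); every one is W ⇒ L
n=43: can move to 42, which is L ⇒ W

43: W, 12: L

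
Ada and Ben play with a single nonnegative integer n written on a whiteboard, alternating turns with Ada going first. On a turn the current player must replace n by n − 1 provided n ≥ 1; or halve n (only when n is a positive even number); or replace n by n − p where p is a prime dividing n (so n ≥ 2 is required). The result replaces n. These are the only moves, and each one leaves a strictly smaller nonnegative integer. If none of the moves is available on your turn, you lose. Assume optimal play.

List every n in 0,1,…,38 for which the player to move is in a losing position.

Work bottom-up. With no move the player to move loses. Otherwise the position is W if at least one move leads to an L position for the opponent, and L if every move leads to a W.
n=0: no move → L
n=1: W (go to 0, an L position)
n=2: W (go to 0, an L position)
n=3: W (go to 0, an L position)
n=4: L (options 2(W), 3(W) are all W)
n=5: W (go to 0, an L position)
n=6: W (go to 4, an L position)
n=7: W (go to 0, an L position)
n=8: W (go to 4, an L position)
n=9: L (options 6(W), 8(W) are all W)
n=10: W (go to 9, an L position)
n=11: W (go to 0, an L position)
n=12: W (go to 9, an L position)
n=13: W (go to 0, an L position)
n=14: L (options 7(W), 12(W), 13(W) are all W)
n=15: W (go to 14, an L position)
n=16: W (go to 14, an L position)
n=17: W (go to 0, an L position)
n=18: W (go to 9, an L position)
n=19: W (go to 0, an L position)
n=20: L (options 10(W), 15(W), 18(W), 19(W) are all W)
n=21: W (go to 14, an L position)
n=22: W (go to 20, an L position)
n=23: W (go to 0, an L position)
n=24: L (options 12(W), 21(W), 22(W), 23(W) are all W)
n=25: W (go to 20, an L position)
n=26: W (go to 24, an L position)
n=27: W (go to 24, an L position)
n=28: W (go to 14, an L position)
n=29: W (go to 0, an L position)
n=30: L (options 15(W), 25(W), 27(W), 28(W), 29(W) are all W)
n=31: W (go to 0, an L position)
n=32: W (go to 30, an L position)
n=33: W (go to 30, an L position)
n=34: L (options 17(W), 32(W), 33(W) are all W)
n=35: W (go to 30, an L position)
n=36: W (go to 34, an L position)
n=37: W (go to 0, an L position)
n=38: L (options 19(W), 36(W), 37(W) are all W)
The losing starting values of n are exactly the entries labelled L in this table (9 of them).

0, 4, 9, 14, 20, 24, 30, 34, 38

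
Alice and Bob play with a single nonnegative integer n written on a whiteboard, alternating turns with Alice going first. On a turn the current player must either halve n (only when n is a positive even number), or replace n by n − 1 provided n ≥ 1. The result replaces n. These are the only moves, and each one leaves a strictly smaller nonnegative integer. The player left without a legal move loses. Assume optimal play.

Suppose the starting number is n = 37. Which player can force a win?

Bob wins.

Compute win/loss labels from the base case upward. A position with no move is L. Any other position is W if it can reach an L in one move, else L.
n=0: no move → L
n=1: reaches L-position 0 → W
n=2: only reaches 1(W), which is W → L
n=3: reaches L-position 2 → W
n=4: reaches L-position 2 → W
n=5: only reaches 4(W), which is W → L
n=6: reaches L-position 5 → W
n=7: only reaches 6(W), which is W → L
n=8: reaches L-position 7 → W
n=9: only reaches 8(W), which is W → L
n=10: reaches L-position 5 → W
n=11: only reaches 10(W), which is W → L
n=12: reaches L-position 11 → W
n=13: only reaches 12(W), which is W → L
n=14: reaches L-position 7 → W
n=15: only reaches 14(W), which is W → L
n=16: reaches L-position 15 → W
n=17: only reaches 16(W), which is W → L
n=18: reaches L-position 9 → W
n=19: only reaches 18(W), which is W → L
n=20: reaches L-position 19 → W
n=21: only reaches 20(W), which is W → L
n=22: reaches L-position 11 → W
n=23: only reaches 22(W), which is W → L
n=24: reaches L-position 23 → W
n=25: only reaches 24(W), which is W → L
n=26: reaches L-position 13 → W
n=27: only reaches 26(W), which is W → L
n=28: reaches L-position 27 → W
n=29: only reaches 28(W), which is W → L
n=30: reaches L-position 15 → W
n=31: only reaches 30(W), which is W → L
n=32: reaches L-position 31 → W
n=33: only reaches 32(W), which is W → L
n=34: reaches L-position 17 → W
n=35: only reaches 34(W), which is W → L
n=36: reaches L-position 35 → W
n=37: only reaches 36(W), which is W → L
The starting position 37 is L: whatever Alice does, the opponent receives a W position.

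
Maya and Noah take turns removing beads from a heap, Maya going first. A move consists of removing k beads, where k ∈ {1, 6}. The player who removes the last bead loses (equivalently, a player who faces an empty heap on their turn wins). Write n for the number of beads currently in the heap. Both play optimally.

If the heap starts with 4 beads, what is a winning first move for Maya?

Compute win/loss labels from the base case upward. A position with no move is W. Any other position is W if it can reach an L in one move, else L.
n=0: no move; the opponent has just taken the last bead and therefore loses → W
n=1: →0(W) only, which is W, so L
n=2: →1(L), so W
n=3: →2(W) only, which is W, so L
n=4: →3(L), so W
From 4, the L positions reachable in one move are: 3.

Remove 1, leaving 3.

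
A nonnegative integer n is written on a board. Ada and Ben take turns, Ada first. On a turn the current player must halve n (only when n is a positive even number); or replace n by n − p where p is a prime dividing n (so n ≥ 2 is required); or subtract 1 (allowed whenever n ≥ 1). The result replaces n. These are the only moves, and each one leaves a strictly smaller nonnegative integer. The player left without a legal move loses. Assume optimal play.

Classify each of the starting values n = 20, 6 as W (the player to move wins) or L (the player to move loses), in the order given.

20: L, 6: W

Use the standard recursion: the mover loses at a terminal position; elsewhere, the mover wins exactly when some move hands the opponent an L position.
n=0: no move → L
n=1: W (go to 0, an L position)
n=2: W (go to 0, an L position)
n=3: W (go to 0, an L position)
n=4: L (options 2(W), 3(W) are all W)
n=5: W (go to 0, an L position)
n=6: W (go to 4, an L position)
n=7: W (go to 0, an L position)
n=8: W (go to 4, an L position)
n=9: L (options 6(W), 8(W) are all W)
n=10: W (go to 9, an L position)
n=11: W (go to 0, an L position)
n=12: W (go to 9, an L position)
n=13: W (go to 0, an L position)
n=14: L (options 7(W), 12(W), 13(W) are all W)
n=15: W (go to 14, an L position)
n=16: W (go to 14, an L position)
n=17: W (go to 0, an L position)
n=18: W (go to 9, an L position)
n=19: W (go to 0, an L position)
n=20: L (options 10(W), 15(W), 18(W), 19(W) are all W)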